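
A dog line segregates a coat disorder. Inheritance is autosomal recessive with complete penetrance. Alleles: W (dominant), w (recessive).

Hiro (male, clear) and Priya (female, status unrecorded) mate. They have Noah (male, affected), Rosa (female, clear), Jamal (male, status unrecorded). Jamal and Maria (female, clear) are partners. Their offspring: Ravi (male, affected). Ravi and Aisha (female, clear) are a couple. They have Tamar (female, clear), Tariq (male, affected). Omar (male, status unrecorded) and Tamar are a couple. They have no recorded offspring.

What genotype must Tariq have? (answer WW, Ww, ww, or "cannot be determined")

Tariq is affected, so Tariq is ww.

ww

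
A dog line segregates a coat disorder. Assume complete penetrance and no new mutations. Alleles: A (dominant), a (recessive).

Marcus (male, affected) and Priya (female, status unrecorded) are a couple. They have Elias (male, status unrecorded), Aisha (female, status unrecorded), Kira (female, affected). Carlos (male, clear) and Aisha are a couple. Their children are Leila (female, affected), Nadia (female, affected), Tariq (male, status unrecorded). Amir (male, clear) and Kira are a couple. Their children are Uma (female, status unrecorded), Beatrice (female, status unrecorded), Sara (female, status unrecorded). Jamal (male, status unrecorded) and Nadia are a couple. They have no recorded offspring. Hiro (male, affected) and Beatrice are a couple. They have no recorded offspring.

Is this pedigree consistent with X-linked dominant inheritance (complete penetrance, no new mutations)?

Yes

A consistent assignment under X-linked dominant exists: Marcus X^A Y, Priya X^A X^A, Elias X^A Y, Aisha X^A X^A, Kira X^A X^A, Carlos X^a Y, Amir X^a Y, Leila X^A X^a, Nadia X^A X^a, Tariq X^A Y, Jamal X^A Y, Uma X^A X^a, Beatrice X^A X^a, Sara X^A X^a, Hiro X^A Y.
In this assignment every recorded phenotype matches its genotype and every non-founder's genotype is obtainable from its parents' genotypes, so the pedigree is consistent.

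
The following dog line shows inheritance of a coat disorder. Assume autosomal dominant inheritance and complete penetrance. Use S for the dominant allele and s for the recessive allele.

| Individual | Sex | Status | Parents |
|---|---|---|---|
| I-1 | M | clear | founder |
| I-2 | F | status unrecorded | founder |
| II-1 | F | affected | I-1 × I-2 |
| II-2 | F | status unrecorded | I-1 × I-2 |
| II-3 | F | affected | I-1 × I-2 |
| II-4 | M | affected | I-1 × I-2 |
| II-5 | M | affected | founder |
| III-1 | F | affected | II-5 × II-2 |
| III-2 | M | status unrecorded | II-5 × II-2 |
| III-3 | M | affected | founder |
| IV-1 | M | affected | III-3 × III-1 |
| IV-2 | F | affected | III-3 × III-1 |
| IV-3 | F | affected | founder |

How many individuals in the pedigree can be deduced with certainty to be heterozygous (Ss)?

3

Obligate heterozygotes: II-1 is affected so carries S and received s from I-1 (ss), so II-1 is Ss; II-3 is affected so carries S and received s from I-1 (ss), so II-3 is Ss; II-4 is affected so carries S and received s from I-1 (ss), so II-4 is Ss.
Every other individual is either homozygous by phenotype or has at least one consistent homozygous assignment, so the count is 3.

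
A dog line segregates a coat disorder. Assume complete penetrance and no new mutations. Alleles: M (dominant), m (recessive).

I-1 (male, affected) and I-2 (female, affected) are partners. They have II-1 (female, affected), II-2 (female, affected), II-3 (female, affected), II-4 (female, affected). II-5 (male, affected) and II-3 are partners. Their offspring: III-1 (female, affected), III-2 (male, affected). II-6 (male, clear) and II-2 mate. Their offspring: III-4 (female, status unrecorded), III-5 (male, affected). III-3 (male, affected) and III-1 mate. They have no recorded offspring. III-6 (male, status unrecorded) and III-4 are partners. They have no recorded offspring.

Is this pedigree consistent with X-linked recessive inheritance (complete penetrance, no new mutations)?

Yes

A consistent assignment under X-linked recessive exists: I-1 X^m Y, I-2 X^m X^m, II-1 X^m X^m, II-2 X^m X^m, II-3 X^m X^m, II-4 X^m X^m, II-5 X^m Y, II-6 X^M Y, III-1 X^m X^m, III-2 X^m Y, III-3 X^m Y, III-4 X^M X^m, III-5 X^m Y, III-6 X^M Y.
In this assignment every recorded phenotype matches its genotype and every non-founder's genotype is obtainable from its parents' genotypes, so the pedigree is consistent.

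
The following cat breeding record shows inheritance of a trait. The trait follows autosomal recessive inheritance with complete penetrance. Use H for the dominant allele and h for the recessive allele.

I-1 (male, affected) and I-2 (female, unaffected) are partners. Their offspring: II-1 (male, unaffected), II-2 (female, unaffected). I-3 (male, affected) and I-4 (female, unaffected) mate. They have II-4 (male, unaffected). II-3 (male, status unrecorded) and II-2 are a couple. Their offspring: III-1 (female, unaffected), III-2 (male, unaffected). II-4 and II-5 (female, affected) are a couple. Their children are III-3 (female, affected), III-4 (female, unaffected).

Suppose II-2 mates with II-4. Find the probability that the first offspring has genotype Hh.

II-2 is unaffected so carries H and received h from I-1 (hh), so II-2 is Hh.
II-4 is unaffected so carries H and received h from I-3 (hh), so II-4 is Hh.
The cross gives 1/4 HH : 1/2 Hh : 1/4 hh, so P(offspring has genotype Hh) = 1/2.

1/2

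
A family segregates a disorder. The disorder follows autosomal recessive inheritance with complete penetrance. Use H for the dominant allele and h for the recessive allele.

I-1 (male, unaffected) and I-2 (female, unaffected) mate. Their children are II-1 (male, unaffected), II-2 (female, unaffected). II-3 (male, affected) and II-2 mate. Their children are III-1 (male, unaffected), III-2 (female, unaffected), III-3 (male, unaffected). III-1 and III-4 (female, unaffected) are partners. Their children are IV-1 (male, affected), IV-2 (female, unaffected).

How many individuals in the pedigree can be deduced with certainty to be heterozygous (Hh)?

Obligate heterozygotes: III-1 is unaffected so carries H and received h from II-3 (hh), so III-1 is Hh; III-2 is unaffected so carries H and received h from II-3 (hh), so III-2 is Hh; III-3 is unaffected so carries H and received h from II-3 (hh), so III-3 is Hh; III-4 is unaffected so carries H and passed h to IV-1 (hh), so III-4 is Hh.
Every other individual is either homozygous by phenotype or has at least one consistent homozygous assignment, so the count is 4.

4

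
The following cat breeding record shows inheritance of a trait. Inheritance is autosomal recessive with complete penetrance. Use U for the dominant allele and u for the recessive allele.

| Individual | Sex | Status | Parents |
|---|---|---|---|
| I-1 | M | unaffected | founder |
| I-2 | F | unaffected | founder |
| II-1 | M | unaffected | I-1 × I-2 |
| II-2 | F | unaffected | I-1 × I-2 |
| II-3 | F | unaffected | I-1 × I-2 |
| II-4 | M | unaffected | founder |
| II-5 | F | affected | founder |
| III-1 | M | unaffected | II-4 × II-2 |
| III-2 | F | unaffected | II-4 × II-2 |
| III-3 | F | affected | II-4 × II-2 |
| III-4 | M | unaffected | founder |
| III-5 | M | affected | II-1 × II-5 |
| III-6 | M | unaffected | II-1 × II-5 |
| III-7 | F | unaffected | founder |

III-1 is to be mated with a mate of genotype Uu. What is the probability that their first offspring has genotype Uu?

1/2

II-4 is unaffected so carries U and passed u to III-3 (uu), so II-4 is Uu.
II-2 is unaffected so carries U and passed u to III-3 (uu), so II-2 is Uu.
III-1 is an unaffected offspring of II-4 (Uu) × II-2 (Uu), whose cross gives 1/4 UU : 1/2 Uu : 1/4 uu; conditioning on being unaffected, III-1 is UU with probability 1/3, Uu with probability 2/3.
Summing over parental genotype combinations, P(offspring has genotype Uu) = 1/3·1/2 + 2/3·1/2 = 1/2.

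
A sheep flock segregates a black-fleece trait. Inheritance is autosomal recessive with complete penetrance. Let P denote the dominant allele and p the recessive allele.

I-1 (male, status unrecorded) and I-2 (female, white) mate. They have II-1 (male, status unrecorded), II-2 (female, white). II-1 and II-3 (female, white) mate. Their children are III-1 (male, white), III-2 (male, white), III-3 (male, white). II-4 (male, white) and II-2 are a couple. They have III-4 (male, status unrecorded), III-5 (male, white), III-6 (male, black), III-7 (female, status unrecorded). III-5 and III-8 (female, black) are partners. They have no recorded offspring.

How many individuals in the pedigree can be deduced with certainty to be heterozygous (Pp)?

Obligate heterozygotes: II-2 is white so carries P and passed p to III-6 (pp), so II-2 is Pp; II-4 is white so carries P and passed p to III-6 (pp), so II-4 is Pp.
Every other individual is either homozygous by phenotype or has at least one consistent homozygous assignment, so the count is 2.

2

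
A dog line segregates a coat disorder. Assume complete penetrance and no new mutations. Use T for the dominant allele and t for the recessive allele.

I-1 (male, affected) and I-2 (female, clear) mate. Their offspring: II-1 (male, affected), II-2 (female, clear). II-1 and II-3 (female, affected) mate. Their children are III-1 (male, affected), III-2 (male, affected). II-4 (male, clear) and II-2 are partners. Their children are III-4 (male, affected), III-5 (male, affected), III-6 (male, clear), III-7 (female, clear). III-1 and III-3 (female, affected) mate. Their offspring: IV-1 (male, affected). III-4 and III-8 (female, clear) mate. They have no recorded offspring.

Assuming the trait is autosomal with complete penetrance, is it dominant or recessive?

II-4 and II-2 are both clear yet have an affected child III-4. Under dominance, an affected child requires at least one affected parent, so the trait cannot be dominant.

recessive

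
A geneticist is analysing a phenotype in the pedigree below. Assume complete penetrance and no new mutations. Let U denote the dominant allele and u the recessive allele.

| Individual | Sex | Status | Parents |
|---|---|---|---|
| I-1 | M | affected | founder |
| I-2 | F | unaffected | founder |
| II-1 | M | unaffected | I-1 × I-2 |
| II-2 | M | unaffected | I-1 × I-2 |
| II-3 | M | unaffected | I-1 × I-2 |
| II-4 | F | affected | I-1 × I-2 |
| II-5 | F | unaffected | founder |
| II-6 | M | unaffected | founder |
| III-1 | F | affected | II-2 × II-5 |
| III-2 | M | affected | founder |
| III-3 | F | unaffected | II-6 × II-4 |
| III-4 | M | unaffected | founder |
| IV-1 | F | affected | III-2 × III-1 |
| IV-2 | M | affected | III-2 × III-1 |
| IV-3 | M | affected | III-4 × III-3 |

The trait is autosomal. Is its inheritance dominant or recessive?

recessive

II-2 and II-5 are both unaffected yet have an affected child III-1. Under dominance, an affected child requires at least one affected parent, so the trait cannot be dominant.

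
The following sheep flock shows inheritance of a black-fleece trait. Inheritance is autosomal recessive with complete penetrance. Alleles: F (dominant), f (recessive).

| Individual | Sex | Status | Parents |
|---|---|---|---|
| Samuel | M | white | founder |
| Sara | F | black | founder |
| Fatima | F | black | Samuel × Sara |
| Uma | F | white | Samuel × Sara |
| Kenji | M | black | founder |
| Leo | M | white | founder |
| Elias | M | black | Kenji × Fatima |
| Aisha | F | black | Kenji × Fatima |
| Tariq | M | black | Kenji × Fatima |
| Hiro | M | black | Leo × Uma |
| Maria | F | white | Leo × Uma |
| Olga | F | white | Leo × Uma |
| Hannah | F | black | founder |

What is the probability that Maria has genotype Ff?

2/3

Leo is white so carries F and passed f to Hiro (ff), so Leo is Ff.
Uma is white so carries F and received f from Sara (ff), so Uma is Ff.
Their cross gives offspring ratios 1/4 FF : 1/2 Ff : 1/4 ff. Conditioning on Maria being white, P(Ff) = 1/2 / 3/4 = 2/3.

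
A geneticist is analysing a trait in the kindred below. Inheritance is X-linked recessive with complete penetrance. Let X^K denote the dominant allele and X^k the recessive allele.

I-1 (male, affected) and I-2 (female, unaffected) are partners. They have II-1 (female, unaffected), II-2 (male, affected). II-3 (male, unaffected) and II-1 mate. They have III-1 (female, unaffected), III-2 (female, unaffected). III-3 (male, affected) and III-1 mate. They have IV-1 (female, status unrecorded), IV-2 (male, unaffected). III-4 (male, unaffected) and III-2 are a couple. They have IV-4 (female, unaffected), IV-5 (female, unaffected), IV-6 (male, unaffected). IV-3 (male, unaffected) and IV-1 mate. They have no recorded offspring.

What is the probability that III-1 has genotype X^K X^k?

1/3

II-3 is unaffected, so II-3 is X^K Y.
II-1 is unaffected so carries K and received k from I-1 (X^k Y), so II-1 is X^K X^k.
Their cross gives offspring ratios 1/2 X^K X^K : 1/2 X^K X^k. Conditioning on III-1 being unaffected, P(X^K X^k) = 1/2 / 1 = 1/2 before taking III-1's own offspring into account.
III-3 is affected, so III-3 is X^k Y.
Now use III-1's offspring. Probability of each recorded status — unaffected son IV-2: 1/2 if III-1 is X^K X^k, 1 if X^K X^K. (IV-1: equally likely either way, so uninformative.)
Bayes: P(X^K X^k) = 1/2·1/2 / (1/2·1/2 + 1/2·1) = 1/3.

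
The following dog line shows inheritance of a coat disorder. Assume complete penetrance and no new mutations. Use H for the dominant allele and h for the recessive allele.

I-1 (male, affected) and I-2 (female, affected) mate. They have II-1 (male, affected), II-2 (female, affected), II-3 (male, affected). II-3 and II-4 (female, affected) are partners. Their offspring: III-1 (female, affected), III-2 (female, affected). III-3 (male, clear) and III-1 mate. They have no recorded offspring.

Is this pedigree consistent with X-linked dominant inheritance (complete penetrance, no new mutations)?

A consistent assignment under X-linked dominant exists: I-1 X^H Y, I-2 X^H X^H, II-1 X^H Y, II-2 X^H X^H, II-3 X^H Y, II-4 X^H X^H, III-1 X^H X^H, III-2 X^H X^H, III-3 X^h Y.
In this assignment every recorded phenotype matches its genotype and every non-founder's genotype is obtainable from its parents' genotypes, so the pedigree is consistent.

Yes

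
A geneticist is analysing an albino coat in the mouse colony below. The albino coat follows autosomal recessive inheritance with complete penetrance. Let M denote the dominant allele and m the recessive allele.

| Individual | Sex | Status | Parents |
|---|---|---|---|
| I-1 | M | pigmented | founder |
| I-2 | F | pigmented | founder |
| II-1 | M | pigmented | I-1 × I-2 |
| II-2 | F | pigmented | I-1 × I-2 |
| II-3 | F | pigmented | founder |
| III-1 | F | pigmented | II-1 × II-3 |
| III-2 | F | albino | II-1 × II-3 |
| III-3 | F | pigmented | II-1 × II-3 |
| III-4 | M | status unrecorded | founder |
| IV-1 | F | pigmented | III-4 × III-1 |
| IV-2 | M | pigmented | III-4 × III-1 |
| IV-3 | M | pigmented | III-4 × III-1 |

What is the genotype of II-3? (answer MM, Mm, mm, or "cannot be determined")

Mm

From phenotype alone, II-3 is MM or Mm.
II-3 is pigmented so carries M and passed m to III-2 (mm), so II-3 is Mm.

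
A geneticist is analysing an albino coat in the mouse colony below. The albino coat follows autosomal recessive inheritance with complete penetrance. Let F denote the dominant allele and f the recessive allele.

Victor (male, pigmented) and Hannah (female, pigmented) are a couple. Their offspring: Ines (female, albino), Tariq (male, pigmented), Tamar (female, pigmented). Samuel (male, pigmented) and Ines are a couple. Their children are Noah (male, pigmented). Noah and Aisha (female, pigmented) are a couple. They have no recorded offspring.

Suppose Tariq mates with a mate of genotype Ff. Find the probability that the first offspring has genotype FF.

1/3

Victor is pigmented so carries F and passed f to Ines (ff), so Victor is Ff.
Hannah is pigmented so carries F and passed f to Ines (ff), so Hannah is Ff.
Tariq is a pigmented offspring of Victor (Ff) × Hannah (Ff), whose cross gives 1/4 FF : 1/2 Ff : 1/4 ff; conditioning on being pigmented, Tariq is FF with probability 1/3, Ff with probability 2/3.
Summing over parental genotype combinations, P(offspring has genotype FF) = 1/3·1/2 + 2/3·1/4 = 1/3.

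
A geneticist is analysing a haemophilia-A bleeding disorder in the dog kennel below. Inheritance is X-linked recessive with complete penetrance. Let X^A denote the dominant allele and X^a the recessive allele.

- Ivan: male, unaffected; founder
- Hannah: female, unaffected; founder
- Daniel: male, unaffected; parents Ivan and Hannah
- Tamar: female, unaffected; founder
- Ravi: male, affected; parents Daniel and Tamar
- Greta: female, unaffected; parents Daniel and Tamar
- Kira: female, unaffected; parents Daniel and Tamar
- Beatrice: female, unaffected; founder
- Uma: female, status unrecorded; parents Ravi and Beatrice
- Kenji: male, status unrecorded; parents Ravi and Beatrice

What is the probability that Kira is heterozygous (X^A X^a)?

Daniel is unaffected, so Daniel is X^A Y.
Tamar is unaffected so carries A and passed a to Ravi (X^a Y), so Tamar is X^A X^a.
Their cross gives offspring ratios 1/2 X^A X^A : 1/2 X^A X^a. Conditioning on Kira being unaffected, P(X^A X^a) = 1/2 / 1 = 1/2.

1/2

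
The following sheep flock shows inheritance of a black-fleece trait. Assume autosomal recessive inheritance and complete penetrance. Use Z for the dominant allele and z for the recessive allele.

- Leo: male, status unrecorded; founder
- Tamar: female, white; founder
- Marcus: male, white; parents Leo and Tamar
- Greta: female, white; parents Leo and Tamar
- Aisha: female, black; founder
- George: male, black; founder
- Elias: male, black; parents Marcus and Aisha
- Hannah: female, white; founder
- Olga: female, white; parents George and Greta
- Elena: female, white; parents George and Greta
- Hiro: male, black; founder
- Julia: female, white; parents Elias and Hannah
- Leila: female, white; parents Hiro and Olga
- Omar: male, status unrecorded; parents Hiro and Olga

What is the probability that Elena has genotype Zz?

1

Elena is white so carries Z and received z from George (zz), so Elena is Zz, giving P(Zz) = 1.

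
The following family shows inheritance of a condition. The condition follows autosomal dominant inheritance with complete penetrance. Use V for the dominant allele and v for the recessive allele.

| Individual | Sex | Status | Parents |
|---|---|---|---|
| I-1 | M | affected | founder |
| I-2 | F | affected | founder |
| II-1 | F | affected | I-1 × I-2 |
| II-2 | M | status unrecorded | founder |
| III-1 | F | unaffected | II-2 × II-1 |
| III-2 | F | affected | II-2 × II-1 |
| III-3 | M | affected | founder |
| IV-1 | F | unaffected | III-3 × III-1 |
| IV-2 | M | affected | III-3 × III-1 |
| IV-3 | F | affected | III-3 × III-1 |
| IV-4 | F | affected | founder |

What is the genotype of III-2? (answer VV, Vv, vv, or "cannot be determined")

III-2's phenotype allows VV or Vv, and no parent or child forces a single allele at both positions; consistent genotype assignments exist with III-2 as VV or Vv.

cannot be determined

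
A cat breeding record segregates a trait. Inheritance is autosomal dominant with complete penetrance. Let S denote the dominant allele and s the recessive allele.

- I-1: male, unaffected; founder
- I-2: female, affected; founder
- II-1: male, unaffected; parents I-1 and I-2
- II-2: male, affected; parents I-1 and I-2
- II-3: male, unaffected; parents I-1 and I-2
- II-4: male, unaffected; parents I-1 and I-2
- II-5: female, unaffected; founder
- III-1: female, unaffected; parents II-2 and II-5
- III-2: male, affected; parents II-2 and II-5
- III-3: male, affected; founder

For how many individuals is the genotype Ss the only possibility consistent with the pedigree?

3

Obligate heterozygotes: I-2 is affected so carries S and passed s to II-1 (ss), so I-2 is Ss; II-2 is affected so carries S and received s from I-1 (ss), so II-2 is Ss; III-2 is affected so carries S and received s from II-5 (ss), so III-2 is Ss.
Every other individual is either homozygous by phenotype or has at least one consistent homozygous assignment, so the count is 3.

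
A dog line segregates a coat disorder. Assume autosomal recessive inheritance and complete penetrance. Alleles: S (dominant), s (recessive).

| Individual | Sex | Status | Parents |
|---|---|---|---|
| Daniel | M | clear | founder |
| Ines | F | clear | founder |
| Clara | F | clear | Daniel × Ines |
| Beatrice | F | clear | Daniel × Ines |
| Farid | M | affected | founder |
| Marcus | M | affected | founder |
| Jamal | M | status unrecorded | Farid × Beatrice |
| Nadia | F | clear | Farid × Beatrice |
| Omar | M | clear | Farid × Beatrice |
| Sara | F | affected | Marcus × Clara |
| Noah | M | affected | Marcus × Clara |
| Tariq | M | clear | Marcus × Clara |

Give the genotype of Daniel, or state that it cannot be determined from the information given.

Daniel's phenotype allows SS or Ss, and no parent or child forces a single allele at both positions; consistent genotype assignments exist with Daniel as SS or Ss.

cannot be determined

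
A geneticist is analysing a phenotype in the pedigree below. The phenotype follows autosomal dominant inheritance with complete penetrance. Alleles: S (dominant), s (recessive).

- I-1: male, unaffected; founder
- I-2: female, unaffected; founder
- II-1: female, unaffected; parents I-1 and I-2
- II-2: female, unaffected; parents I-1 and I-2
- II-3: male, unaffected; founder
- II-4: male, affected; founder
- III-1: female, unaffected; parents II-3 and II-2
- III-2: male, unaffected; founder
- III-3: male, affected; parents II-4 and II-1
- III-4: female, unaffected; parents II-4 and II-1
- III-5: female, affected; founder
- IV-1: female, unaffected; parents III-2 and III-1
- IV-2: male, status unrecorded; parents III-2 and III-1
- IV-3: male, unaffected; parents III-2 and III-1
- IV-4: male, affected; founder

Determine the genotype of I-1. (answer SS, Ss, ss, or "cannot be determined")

I-1 is unaffected, so I-1 is ss.

ss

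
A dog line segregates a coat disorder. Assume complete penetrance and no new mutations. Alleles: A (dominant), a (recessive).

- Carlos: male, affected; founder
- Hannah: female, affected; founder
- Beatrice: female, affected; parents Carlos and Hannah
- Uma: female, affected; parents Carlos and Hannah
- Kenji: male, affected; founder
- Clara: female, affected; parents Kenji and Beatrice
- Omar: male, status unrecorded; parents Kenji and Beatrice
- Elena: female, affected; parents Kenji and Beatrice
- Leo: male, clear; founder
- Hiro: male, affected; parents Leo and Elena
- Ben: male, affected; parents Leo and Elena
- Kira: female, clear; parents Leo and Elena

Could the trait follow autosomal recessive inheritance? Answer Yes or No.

A consistent assignment under autosomal recessive exists: Carlos aa, Hannah aa, Beatrice aa, Uma aa, Kenji aa, Clara aa, Omar aa, Elena aa, Leo Aa, Hiro aa, Ben aa, Kira Aa.
In this assignment every recorded phenotype matches its genotype and every non-founder's genotype is obtainable from its parents' genotypes, so the pedigree is consistent.

Yes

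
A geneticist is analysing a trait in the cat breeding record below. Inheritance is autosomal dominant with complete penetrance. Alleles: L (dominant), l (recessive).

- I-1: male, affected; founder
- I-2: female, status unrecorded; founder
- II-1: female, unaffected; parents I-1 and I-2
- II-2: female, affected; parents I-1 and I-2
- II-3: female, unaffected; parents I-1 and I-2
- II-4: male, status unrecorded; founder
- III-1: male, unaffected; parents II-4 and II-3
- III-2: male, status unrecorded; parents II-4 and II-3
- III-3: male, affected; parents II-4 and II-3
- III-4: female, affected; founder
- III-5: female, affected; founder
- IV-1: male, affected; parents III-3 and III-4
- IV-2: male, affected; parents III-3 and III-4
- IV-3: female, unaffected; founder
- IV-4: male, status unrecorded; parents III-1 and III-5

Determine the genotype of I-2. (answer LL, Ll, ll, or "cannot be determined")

cannot be determined

I-2's phenotype is unrecorded, and no parent or child forces a single allele at both positions; consistent genotype assignments exist with I-2 as Ll or ll.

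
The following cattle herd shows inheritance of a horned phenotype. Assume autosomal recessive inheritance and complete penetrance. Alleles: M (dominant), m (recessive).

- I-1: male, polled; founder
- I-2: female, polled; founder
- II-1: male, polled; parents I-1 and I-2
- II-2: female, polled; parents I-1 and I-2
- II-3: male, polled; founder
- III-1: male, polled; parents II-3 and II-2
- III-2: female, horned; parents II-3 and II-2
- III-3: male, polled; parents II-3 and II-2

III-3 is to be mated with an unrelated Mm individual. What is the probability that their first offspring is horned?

1/6

II-3 is polled so carries M and passed m to III-2 (mm), so II-3 is Mm.
II-2 is polled so carries M and passed m to III-2 (mm), so II-2 is Mm.
III-3 is a polled offspring of II-3 (Mm) × II-2 (Mm), whose cross gives 1/4 MM : 1/2 Mm : 1/4 mm; conditioning on being polled, III-3 is MM with probability 1/3, Mm with probability 2/3.
Summing over parental genotype combinations, P(offspring is horned) = 2/3·1/4 = 1/6.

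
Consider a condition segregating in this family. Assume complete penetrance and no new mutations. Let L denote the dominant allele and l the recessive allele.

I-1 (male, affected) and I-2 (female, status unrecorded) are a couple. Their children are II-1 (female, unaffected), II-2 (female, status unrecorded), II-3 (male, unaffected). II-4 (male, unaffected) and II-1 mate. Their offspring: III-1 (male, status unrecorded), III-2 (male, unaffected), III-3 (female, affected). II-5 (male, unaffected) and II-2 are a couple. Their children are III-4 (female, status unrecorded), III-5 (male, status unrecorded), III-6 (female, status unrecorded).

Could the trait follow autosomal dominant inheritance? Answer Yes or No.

No

Under autosomal dominant, III-3 (affected, female) cannot arise from II-4 (unaffected) × II-1 (unaffected).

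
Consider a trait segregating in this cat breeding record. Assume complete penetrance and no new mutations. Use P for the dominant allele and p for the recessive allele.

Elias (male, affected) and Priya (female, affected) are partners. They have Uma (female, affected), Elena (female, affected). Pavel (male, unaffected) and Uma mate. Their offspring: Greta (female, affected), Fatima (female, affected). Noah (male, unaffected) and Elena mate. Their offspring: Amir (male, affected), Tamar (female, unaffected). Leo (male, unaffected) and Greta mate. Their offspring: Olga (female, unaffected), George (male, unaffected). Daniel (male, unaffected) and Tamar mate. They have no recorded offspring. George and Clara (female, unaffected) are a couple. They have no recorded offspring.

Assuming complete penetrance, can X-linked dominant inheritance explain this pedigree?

A consistent assignment under X-linked dominant exists: Elias X^P Y, Priya X^P X^p, Uma X^P X^P, Elena X^P X^p, Pavel X^p Y, Noah X^p Y, Greta X^P X^p, Fatima X^P X^p, Leo X^p Y, Amir X^P Y, Tamar X^p X^p, Daniel X^p Y, Olga X^p X^p, George X^p Y, Clara X^p X^p.
In this assignment every recorded phenotype matches its genotype and every non-founder's genotype is obtainable from its parents' genotypes, so the pedigree is consistent.

Yes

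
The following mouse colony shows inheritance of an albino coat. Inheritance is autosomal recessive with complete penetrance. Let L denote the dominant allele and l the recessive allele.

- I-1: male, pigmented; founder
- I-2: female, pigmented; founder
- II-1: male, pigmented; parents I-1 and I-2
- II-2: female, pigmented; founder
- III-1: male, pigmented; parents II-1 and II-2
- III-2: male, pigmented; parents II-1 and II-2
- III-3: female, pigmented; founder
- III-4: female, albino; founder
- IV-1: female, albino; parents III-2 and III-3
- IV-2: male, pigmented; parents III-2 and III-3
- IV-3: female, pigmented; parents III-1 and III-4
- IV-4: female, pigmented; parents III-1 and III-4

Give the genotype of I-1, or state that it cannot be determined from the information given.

cannot be determined

I-1's phenotype allows LL or Ll, and no parent or child forces a single allele at both positions; consistent genotype assignments exist with I-1 as LL or Ll.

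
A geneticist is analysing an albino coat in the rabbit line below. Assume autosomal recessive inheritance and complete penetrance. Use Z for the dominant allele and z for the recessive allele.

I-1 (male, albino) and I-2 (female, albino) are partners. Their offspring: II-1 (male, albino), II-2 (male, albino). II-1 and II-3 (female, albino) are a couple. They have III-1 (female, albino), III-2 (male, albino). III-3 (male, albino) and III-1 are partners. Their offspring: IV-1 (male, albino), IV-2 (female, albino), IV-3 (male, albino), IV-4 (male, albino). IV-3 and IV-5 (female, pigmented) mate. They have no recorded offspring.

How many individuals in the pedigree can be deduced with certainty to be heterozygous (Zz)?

0

No individual's genotype is forced to Zz by the pedigree, so the count is 0.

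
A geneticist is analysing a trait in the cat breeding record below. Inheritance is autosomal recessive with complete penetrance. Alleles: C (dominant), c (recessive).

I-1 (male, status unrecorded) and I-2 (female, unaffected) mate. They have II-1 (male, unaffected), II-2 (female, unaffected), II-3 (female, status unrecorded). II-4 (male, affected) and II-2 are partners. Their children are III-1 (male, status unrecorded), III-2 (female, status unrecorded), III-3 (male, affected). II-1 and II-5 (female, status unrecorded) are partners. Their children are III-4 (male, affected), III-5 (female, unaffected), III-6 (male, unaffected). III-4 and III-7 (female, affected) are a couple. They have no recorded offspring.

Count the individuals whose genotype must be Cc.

Obligate heterozygotes: II-1 is unaffected so carries C and passed c to III-4 (cc), so II-1 is Cc; II-2 is unaffected so carries C and passed c to III-3 (cc), so II-2 is Cc.
Every other individual is either homozygous by phenotype or has at least one consistent homozygous assignment, so the count is 2.

2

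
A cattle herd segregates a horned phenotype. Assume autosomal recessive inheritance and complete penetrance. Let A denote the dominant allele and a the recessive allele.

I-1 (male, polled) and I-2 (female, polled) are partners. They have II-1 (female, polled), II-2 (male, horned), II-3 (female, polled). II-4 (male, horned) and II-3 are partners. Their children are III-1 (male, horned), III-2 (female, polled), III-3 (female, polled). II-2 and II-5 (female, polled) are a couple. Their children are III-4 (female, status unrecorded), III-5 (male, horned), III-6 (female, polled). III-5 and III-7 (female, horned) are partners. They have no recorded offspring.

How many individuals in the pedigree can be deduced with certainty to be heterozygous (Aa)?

7

Obligate heterozygotes: I-1 is polled so carries A and passed a to II-2 (aa), so I-1 is Aa; I-2 is polled so carries A and passed a to II-2 (aa), so I-2 is Aa; II-3 is polled so carries A and passed a to III-1 (aa), so II-3 is Aa; II-5 is polled so carries A and passed a to III-5 (aa), so II-5 is Aa; III-2 is polled so carries A and received a from II-4 (aa), so III-2 is Aa; III-3 is polled so carries A and received a from II-4 (aa), so III-3 is Aa; III-6 is polled so carries A and received a from II-2 (aa), so III-6 is Aa.
Every other individual is either homozygous by phenotype or has at least one consistent homozygous assignment, so the count is 7.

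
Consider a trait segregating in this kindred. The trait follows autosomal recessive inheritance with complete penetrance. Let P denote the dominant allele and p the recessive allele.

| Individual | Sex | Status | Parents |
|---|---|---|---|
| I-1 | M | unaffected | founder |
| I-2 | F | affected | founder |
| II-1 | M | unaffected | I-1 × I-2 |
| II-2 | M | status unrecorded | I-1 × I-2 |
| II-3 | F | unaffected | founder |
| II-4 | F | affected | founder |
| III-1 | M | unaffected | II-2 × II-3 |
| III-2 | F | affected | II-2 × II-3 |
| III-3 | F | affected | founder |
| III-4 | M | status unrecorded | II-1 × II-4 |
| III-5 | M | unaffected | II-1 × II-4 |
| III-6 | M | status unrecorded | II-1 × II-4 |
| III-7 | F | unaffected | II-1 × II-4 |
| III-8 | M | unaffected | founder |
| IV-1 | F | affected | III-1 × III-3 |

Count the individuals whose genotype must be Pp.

Obligate heterozygotes: II-1 is unaffected so carries P and received p from I-2 (pp), so II-1 is Pp; II-3 is unaffected so carries P and passed p to III-2 (pp), so II-3 is Pp; III-1 is unaffected so carries P and passed p to IV-1 (pp), so III-1 is Pp; III-5 is unaffected so carries P and received p from II-4 (pp), so III-5 is Pp; III-7 is unaffected so carries P and received p from II-4 (pp), so III-7 is Pp.
Every other individual is either homozygous by phenotype or has at least one consistent homozygous assignment, so the count is 5.

5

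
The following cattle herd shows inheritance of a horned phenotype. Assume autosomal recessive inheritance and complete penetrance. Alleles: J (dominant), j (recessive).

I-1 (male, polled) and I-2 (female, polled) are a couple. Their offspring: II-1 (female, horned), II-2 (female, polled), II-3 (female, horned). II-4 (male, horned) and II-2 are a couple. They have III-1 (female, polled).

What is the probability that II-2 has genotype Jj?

1/2

I-1 is polled so carries J and passed j to II-1 (jj), so I-1 is Jj.
I-2 is polled so carries J and passed j to II-1 (jj), so I-2 is Jj.
Their cross gives offspring ratios 1/4 JJ : 1/2 Jj : 1/4 jj. Conditioning on II-2 being polled, P(Jj) = 1/2 / 3/4 = 2/3 before taking II-2's own offspring into account.
II-4 is horned, so II-4 is jj.
Now use II-2's offspring. Probability of each recorded status — polled daughter III-1: 1/2 if II-2 is Jj, 1 if JJ.
Bayes: P(Jj) = 2/3·1/2 / (2/3·1/2 + 1/3·1) = 1/2.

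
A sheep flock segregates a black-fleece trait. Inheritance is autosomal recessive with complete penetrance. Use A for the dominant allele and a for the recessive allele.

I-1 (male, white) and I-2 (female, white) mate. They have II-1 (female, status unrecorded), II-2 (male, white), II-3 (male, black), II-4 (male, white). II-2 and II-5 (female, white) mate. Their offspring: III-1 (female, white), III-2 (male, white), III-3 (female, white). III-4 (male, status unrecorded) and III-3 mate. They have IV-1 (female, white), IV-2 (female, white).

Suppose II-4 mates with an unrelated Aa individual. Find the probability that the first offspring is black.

I-1 is white so carries A and passed a to II-3 (aa), so I-1 is Aa.
I-2 is white so carries A and passed a to II-3 (aa), so I-2 is Aa.
II-4 is a white offspring of I-1 (Aa) × I-2 (Aa), whose cross gives 1/4 AA : 1/2 Aa : 1/4 aa; conditioning on being white, II-4 is AA with probability 1/3, Aa with probability 2/3.
Summing over parental genotype combinations, P(offspring is black) = 2/3·1/4 = 1/6.

1/6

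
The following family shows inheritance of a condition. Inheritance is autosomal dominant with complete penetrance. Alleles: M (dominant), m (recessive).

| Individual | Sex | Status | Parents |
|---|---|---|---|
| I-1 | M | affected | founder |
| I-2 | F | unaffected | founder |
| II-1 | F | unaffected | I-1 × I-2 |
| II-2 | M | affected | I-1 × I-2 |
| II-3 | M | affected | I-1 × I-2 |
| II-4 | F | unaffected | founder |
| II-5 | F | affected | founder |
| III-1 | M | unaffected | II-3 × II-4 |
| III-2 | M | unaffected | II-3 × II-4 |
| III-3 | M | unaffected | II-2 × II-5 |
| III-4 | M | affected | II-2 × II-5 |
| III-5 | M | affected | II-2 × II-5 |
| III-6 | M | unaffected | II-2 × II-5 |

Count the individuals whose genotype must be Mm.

Obligate heterozygotes: I-1 is affected so carries M and passed m to II-1 (mm), so I-1 is Mm; II-2 is affected so carries M and received m from I-2 (mm), so II-2 is Mm; II-3 is affected so carries M and received m from I-2 (mm), so II-3 is Mm; II-5 is affected so carries M and passed m to III-3 (mm), so II-5 is Mm.
Every other individual is either homozygous by phenotype or has at least one consistent homozygous assignment, so the count is 4.

4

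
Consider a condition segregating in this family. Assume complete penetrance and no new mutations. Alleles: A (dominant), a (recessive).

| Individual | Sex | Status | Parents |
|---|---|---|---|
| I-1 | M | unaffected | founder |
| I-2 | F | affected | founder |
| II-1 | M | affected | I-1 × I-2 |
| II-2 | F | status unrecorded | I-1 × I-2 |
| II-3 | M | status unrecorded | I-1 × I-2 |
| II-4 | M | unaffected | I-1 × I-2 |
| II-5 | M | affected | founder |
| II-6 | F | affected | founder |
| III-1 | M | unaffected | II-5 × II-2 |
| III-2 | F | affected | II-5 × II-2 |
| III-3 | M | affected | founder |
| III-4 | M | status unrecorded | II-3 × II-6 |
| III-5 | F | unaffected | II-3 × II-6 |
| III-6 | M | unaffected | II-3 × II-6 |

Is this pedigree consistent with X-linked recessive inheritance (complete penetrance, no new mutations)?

No

Under X-linked recessive, II-4 (unaffected, male) cannot arise from I-1 (unaffected) × I-2 (affected).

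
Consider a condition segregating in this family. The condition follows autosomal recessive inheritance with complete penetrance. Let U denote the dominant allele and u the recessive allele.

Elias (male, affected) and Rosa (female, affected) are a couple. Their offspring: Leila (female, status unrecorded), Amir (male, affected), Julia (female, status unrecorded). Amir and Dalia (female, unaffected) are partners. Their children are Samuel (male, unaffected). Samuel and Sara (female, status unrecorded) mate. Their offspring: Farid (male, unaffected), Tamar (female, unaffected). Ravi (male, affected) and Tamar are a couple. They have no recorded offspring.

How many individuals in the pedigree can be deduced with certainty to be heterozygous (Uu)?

Obligate heterozygotes: Samuel is unaffected so carries U and received u from Amir (uu), so Samuel is Uu.
Every other individual is either homozygous by phenotype or has at least one consistent homozygous assignment, so the count is 1.

1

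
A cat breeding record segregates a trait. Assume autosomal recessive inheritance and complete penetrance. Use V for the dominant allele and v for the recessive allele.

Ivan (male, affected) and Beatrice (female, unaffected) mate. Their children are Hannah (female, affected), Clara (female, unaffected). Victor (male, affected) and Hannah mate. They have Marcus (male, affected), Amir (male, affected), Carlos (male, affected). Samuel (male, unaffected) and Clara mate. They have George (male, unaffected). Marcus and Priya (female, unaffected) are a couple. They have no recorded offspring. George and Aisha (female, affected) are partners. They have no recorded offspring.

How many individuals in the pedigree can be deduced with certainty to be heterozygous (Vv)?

2

Obligate heterozygotes: Beatrice is unaffected so carries V and passed v to Hannah (vv), so Beatrice is Vv; Clara is unaffected so carries V and received v from Ivan (vv), so Clara is Vv.
Every other individual is either homozygous by phenotype or has at least one consistent homozygous assignment, so the count is 2.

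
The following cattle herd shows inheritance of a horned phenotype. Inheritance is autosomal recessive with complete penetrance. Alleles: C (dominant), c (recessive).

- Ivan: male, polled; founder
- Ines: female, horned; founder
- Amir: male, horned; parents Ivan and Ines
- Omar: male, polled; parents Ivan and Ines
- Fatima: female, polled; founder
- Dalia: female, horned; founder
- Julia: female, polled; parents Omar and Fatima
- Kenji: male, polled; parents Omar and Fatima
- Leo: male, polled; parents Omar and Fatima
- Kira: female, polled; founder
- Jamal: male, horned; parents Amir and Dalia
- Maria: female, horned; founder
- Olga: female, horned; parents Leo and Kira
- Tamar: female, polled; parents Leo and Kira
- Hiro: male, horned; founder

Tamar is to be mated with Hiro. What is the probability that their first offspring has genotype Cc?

Leo is polled so carries C and passed c to Olga (cc), so Leo is Cc.
Kira is polled so carries C and passed c to Olga (cc), so Kira is Cc.
Tamar is a polled offspring of Leo (Cc) × Kira (Cc), whose cross gives 1/4 CC : 1/2 Cc : 1/4 cc; conditioning on being polled, Tamar is CC with probability 1/3, Cc with probability 2/3.
Hiro is horned, so Hiro is cc.
Summing over parental genotype combinations, P(offspring has genotype Cc) = 1/3·1 + 2/3·1/2 = 2/3.

2/3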